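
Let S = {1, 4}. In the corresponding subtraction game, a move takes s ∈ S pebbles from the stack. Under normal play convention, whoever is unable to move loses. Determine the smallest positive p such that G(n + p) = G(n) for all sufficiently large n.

G(0) = 0
G(1) = mex{0} = 1
G(2) = mex{1} = 0
G(3) = mex{0} = 1
G(4) = mex{1,0} = 2
G(5) = mex{2,1} = 0
G(6) = mex{0,0} = 1
G(7) = mex{1,1} = 0
G(8) = mex{0,2} = 1
G(9) = mex{1,0} = 2
G(10) = mex{2,1} = 0
G(11) = mex{0,0} = 1
G(12) = mex{1,1} = 0
G(13) = mex{0,2} = 1
G(14) = mex{1,0} = 2
G(n+5) = G(n) holds for n = 0,…,3 (a full window of length max(S) = 4), so the sequence is purely periodic with period 5.

5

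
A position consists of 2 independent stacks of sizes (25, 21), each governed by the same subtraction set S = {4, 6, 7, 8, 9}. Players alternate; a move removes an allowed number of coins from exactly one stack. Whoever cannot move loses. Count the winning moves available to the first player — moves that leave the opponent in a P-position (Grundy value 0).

2

All stacks use S = {4, 6, 7, 8, 9}:
n :  0  1  2  3  4  5  6  7  8  9 10 11 12 13 14 15 16 17 18 19 20 21 22 23 24 25
G :  0  0  0  0  1  1  1  1  2  2  2  2  3  0  0  0  0  1  1  1  1  2  2  2  2  3
Stack A: G(25) = 3.
Stack B: G(21) = 2.
Combined Grundy value = 3 ⊕ 2 = 1.
A winning move leaves total XOR = 0, i.e. changes one component's Grundy value g to g ⊕ X where X is the current total.
Stack A: need g' = 3⊕1 = 2. Options: 25−4→G=2, 25−6→G=1, 25−7→G=1, 25−8→G=1, 25−9→G=0. Hits: 1.
Stack B: need g' = 2⊕1 = 3. Options: 21−4→G=1, 21−6→G=0, 21−7→G=0, 21−8→G=0, 21−9→G=3. Hits: 1.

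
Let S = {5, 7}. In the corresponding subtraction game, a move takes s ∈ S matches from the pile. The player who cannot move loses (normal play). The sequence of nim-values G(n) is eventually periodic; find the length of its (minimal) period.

12

G(0) = 0
G(1) = mex{} = 0
G(2) = mex{} = 0
G(3) = mex{} = 0
G(4) = mex{} = 0
G(5) = mex{0} = 1
G(6) = mex{0} = 1
G(7) = mex{0,0} = 1
G(8) = mex{0,0} = 1
G(9) = mex{0,0} = 1
G(10) = mex{1,0} = 2
G(11) = mex{1,0} = 2
G(12) = mex{1,1} = 0
G(13) = mex{1,1} = 0
G(14) = mex{1,1} = 0
G(15) = mex{2,1} = 0
G(16) = mex{2,1} = 0
G(17) = mex{0,2} = 1
G(18) = mex{0,2} = 1
G(19) = mex{0,0} = 1
G(20) = mex{0,0} = 1
G(21) = mex{0,0} = 1
G(22) = mex{1,0} = 2
G(23) = mex{1,0} = 2
G(24) = mex{1,1} = 0
G(25) = mex{1,1} = 0
G(n+12) = G(n) holds for n = 0,…,6 (a full window of length max(S) = 7), so the sequence is purely periodic with period 12.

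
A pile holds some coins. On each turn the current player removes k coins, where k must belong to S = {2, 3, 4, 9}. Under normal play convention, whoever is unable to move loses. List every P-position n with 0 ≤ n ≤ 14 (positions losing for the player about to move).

0, 1, 6, 7, 12, 13

n :  0  1  2  3  4  5  6  7  8  9 10 11 12 13 14
G :  0  0  1  1  2  2  0  0  1  1  2  2  0  0  1
P-positions are exactly the n with G(n) = 0.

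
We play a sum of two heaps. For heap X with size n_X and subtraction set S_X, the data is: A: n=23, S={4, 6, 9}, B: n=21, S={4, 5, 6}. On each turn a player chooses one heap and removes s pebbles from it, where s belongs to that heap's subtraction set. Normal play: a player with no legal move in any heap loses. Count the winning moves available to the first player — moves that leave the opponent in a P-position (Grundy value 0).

Heap A, S = {4, 6, 9}:
G(0) = 0
G(1) = mex{} = 0
G(2) = mex{} = 0
G(3) = mex{} = 0
G(4) = mex{0} = 1
G(5) = mex{0} = 1
G(6) = mex{0,0} = 1
G(7) = mex{0,0} = 1
G(8) = mex{1,0} = 2
G(9) = mex{1,0,0} = 2
G(10) = mex{1,1,0} = 2
G(11) = mex{1,1,0} = 2
G(12) = mex{2,1,0} = 3
G(13) = mex{2,1,1} = 0
G(14) = mex{2,2,1} = 0
G(15) = mex{2,2,1} = 0
G(16) = mex{3,2,1} = 0
G(17) = mex{0,2,2} = 1
G(18) = mex{0,3,2} = 1
G(19) = mex{0,0,2} = 1
G(20) = mex{0,0,2} = 1
G(21) = mex{1,0,3} = 2
G(22) = mex{1,0,0} = 2
G(23) = mex{1,1,0} = 2
G_A(23) = 2.
Heap B, S = {4, 5, 6}:
G(0) = 0
G(1) = mex{} = 0
G(2) = mex{} = 0
G(3) = mex{} = 0
G(4) = mex{0} = 1
G(5) = mex{0,0} = 1
G(6) = mex{0,0,0} = 1
G(7) = mex{0,0,0} = 1
G(8) = mex{1,0,0} = 2
G(9) = mex{1,1,0} = 2
G(10) = mex{1,1,1} = 0
G(11) = mex{1,1,1} = 0
G(12) = mex{2,1,1} = 0
G(13) = mex{2,2,1} = 0
G(14) = mex{0,2,2} = 1
G(15) = mex{0,0,2} = 1
G(16) = mex{0,0,0} = 1
G(17) = mex{0,0,0} = 1
G(18) = mex{1,0,0} = 2
G(19) = mex{1,1,0} = 2
G(20) = mex{1,1,1} = 0
G(21) = mex{1,1,1} = 0
G_B(21) = 0.
Combined Grundy value = 2 ⊕ 0 = 2.
A winning move leaves total XOR = 0, i.e. changes one component's Grundy value g to g ⊕ X where X is the current total.
Heap A: need g' = 2⊕2 = 0. Options: 23−4→G=1, 23−6→G=1, 23−9→G=0. Hits: 1.
Heap B: need g' = 0⊕2 = 2. Options: 21−4→G=1, 21−5→G=1, 21−6→G=1. Hits: 0.

1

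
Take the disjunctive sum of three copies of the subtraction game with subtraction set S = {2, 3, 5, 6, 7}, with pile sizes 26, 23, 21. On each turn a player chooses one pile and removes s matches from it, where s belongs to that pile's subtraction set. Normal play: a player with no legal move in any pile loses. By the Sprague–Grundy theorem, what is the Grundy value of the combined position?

All piles use S = {2, 3, 5, 6, 7}:
n :  0  1  2  3  4  5  6  7  8  9 10 11 12 13 14 15 16 17 18 19 20 21 22 23 24 25 26
G :  0  0  1  1  2  2  3  3  4  0  0  1  1  2  2  3  3  4  0  0  1  1  2  2  3  3  4
Pile A: G(26) = 4.
Pile B: G(23) = 2.
Pile C: G(21) = 1.
Combined Grundy value = 4 ⊕ 2 ⊕ 1 = 7.

7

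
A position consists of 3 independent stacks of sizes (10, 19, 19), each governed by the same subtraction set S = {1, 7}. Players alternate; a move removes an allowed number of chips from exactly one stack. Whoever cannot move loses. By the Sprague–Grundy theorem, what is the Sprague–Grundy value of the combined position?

All stacks use S = {1, 7}:
n :  0  1  2  3  4  5  6  7  8  9 10 11 12 13 14 15 16 17 18 19
G :  0  1  0  1  0  1  0  1  0  1  0  1  0  1  0  1  0  1  0  1
Stack A: G(10) = 0.
Stack B: G(19) = 1.
Stack C: G(19) = 1.
Combined Grundy value = 0 ⊕ 1 ⊕ 1 = 0.

0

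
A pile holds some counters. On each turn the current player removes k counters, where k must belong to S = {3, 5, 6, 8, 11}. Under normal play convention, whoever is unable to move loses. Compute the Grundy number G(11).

3

n :  0  1  2  3  4  5  6  7  8  9 10 11
G :  0  0  0  1  1  1  2  2  2  3  3  3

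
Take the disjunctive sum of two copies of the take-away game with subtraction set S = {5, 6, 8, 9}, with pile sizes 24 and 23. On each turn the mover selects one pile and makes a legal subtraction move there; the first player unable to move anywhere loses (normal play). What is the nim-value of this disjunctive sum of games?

All piles use S = {5, 6, 8, 9}:
G(0) = 0
G(1) = mex{} = 0
G(2) = mex{} = 0
G(3) = mex{} = 0
G(4) = mex{} = 0
G(5) = mex{0} = 1
G(6) = mex{0,0} = 1
G(7) = mex{0,0} = 1
G(8) = mex{0,0,0} = 1
G(9) = mex{0,0,0,0} = 1
G(10) = mex{1,0,0,0} = 2
G(11) = mex{1,1,0,0} = 2
G(12) = mex{1,1,0,0} = 2
G(13) = mex{1,1,1,0} = 2
G(14) = mex{1,1,1,1} = 0
G(15) = mex{2,1,1,1} = 0
G(16) = mex{2,2,1,1} = 0
G(17) = mex{2,2,1,1} = 0
G(18) = mex{2,2,2,1} = 0
G(19) = mex{0,2,2,2} = 1
G(20) = mex{0,0,2,2} = 1
G(21) = mex{0,0,2,2} = 1
G(22) = mex{0,0,0,2} = 1
G(23) = mex{0,0,0,0} = 1
G(24) = mex{1,0,0,0} = 2
Pile A: G(24) = 2.
Pile B: G(23) = 1.
Combined Grundy value = 2 ⊕ 1 = 3.

3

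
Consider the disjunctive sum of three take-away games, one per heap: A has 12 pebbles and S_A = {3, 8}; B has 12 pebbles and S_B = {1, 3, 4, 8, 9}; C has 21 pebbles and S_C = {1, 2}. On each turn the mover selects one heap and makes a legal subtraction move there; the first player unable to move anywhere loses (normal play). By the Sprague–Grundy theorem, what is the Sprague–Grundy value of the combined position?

Heap A, S = {3, 8}:
G(0) = 0
G(1) = mex{} = 0
G(2) = mex{} = 0
G(3) = mex{0} = 1
G(4) = mex{0} = 1
G(5) = mex{0} = 1
G(6) = mex{1} = 0
G(7) = mex{1} = 0
G(8) = mex{1,0} = 2
G(9) = mex{0,0} = 1
G(10) = mex{0,0} = 1
G(11) = mex{2,1} = 0
G(12) = mex{1,1} = 0
G_A(12) = 0.
Heap B, S = {1, 3, 4, 8, 9}:
G(0) = 0
G(1) = mex{0} = 1
G(2) = mex{1} = 0
G(3) = mex{0,0} = 1
G(4) = mex{1,1,0} = 2
G(5) = mex{2,0,1} = 3
G(6) = mex{3,1,0} = 2
G(7) = mex{2,2,1} = 0
G(8) = mex{0,3,2,0} = 1
G(9) = mex{1,2,3,1,0} = 4
G(10) = mex{4,0,2,0,1} = 3
G(11) = mex{3,1,0,1,0} = 2
G(12) = mex{2,4,1,2,1} = 0
G_B(12) = 0.
Heap C, S = {1, 2}:
G(0) = 0
G(1) = mex{0} = 1
G(2) = mex{1,0} = 2
G(3) = mex{2,1} = 0
G(4) = mex{0,2} = 1
G(5) = mex{1,0} = 2
G(6) = mex{2,1} = 0
G(7) = mex{0,2} = 1
G(8) = mex{1,0} = 2
G(9) = mex{2,1} = 0
G(10) = mex{0,2} = 1
G(11) = mex{1,0} = 2
G(12) = mex{2,1} = 0
G(13) = mex{0,2} = 1
G(14) = mex{1,0} = 2
G(15) = mex{2,1} = 0
G(16) = mex{0,2} = 1
G(17) = mex{1,0} = 2
G(18) = mex{2,1} = 0
G(19) = mex{0,2} = 1
G(20) = mex{1,0} = 2
G(21) = mex{2,1} = 0
G_C(21) = 0.
Combined Grundy value = 0 ⊕ 0 ⊕ 0 = 0.

0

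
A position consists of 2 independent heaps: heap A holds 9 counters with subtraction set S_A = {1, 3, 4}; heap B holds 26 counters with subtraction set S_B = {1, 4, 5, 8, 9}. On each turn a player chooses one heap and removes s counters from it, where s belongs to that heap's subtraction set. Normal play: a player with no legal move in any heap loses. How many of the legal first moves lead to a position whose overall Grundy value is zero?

Heap A, S = {1, 3, 4}:
n : 0 1 2 3 4 5 6 7 8 9
G : 0 1 0 1 2 3 2 0 1 0
G_A(9) = 0.
Heap B, S = {1, 4, 5, 8, 9}:
G(0) = 0
G(1) = mex{0} = 1
G(2) = mex{1} = 0
G(3) = mex{0} = 1
G(4) = mex{1,0} = 2
G(5) = mex{2,1,0} = 3
G(6) = mex{3,0,1} = 2
G(7) = mex{2,1,0} = 3
G(8) = mex{3,2,1,0} = 4
G(9) = mex{4,3,2,1,0} = 5
G(10) = mex{5,2,3,0,1} = 4
G(11) = mex{4,3,2,1,0} = 5
G(12) = mex{5,4,3,2,1} = 0
G(13) = mex{0,5,4,3,2} = 1
G(14) = mex{1,4,5,2,3} = 0
G(15) = mex{0,5,4,3,2} = 1
G(16) = mex{1,0,5,4,3} = 2
G(17) = mex{2,1,0,5,4} = 3
G(18) = mex{3,0,1,4,5} = 2
G(19) = mex{2,1,0,5,4} = 3
G(20) = mex{3,2,1,0,5} = 4
G(21) = mex{4,3,2,1,0} = 5
G(22) = mex{5,2,3,0,1} = 4
G(23) = mex{4,3,2,1,0} = 5
G(24) = mex{5,4,3,2,1} = 0
G(25) = mex{0,5,4,3,2} = 1
G(26) = mex{1,4,5,2,3} = 0
G_B(26) = 0.
Combined Grundy value = 0 ⊕ 0 = 0.
A winning move leaves total XOR = 0, i.e. changes one component's Grundy value g to g ⊕ X where X is the current total.
Heap A: target g' = 0⊕0 = 0, but every legal move changes the Grundy value (mex property), so 0 moves.
Heap B: target g' = 0⊕0 = 0, but every legal move changes the Grundy value (mex property), so 0 moves.

0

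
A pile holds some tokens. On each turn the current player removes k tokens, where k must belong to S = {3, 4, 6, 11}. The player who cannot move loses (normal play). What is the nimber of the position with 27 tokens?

G(0) = 0
G(1) = mex{} = 0
G(2) = mex{} = 0
G(3) = mex{0} = 1
G(4) = mex{0,0} = 1
G(5) = mex{0,0} = 1
G(6) = mex{1,0,0} = 2
G(7) = mex{1,1,0} = 2
G(8) = mex{1,1,0} = 2
G(9) = mex{2,1,1} = 0
G(10) = mex{2,2,1} = 0
G(11) = mex{2,2,1,0} = 3
G(12) = mex{0,2,2,0} = 1
G(13) = mex{0,0,2,0} = 1
G(14) = mex{3,0,2,1} = 4
G(15) = mex{1,3,0,1} = 2
G(16) = mex{1,1,0,1} = 2
G(17) = mex{4,1,3,2} = 0
G(18) = mex{2,4,1,2} = 0
G(19) = mex{2,2,1,2} = 0
G(20) = mex{0,2,4,0} = 1
G(21) = mex{0,0,2,0} = 1
G(22) = mex{0,0,2,3} = 1
G(23) = mex{1,0,0,1} = 2
G(24) = mex{1,1,0,1} = 2
G(25) = mex{1,1,0,4} = 2
G(26) = mex{2,1,1,2} = 0
G(27) = mex{2,2,1,2} = 0

0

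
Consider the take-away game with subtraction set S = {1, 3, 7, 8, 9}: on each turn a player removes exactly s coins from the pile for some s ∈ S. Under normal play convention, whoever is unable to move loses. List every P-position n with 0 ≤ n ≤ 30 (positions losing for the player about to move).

G(0) = 0
G(1) = mex{0} = 1
G(2) = mex{1} = 0
G(3) = mex{0,0} = 1
G(4) = mex{1,1} = 0
G(5) = mex{0,0} = 1
G(6) = mex{1,1} = 0
G(7) = mex{0,0,0} = 1
G(8) = mex{1,1,1,0} = 2
G(9) = mex{2,0,0,1,0} = 3
G(10) = mex{3,1,1,0,1} = 2
G(11) = mex{2,2,0,1,0} = 3
G(12) = mex{3,3,1,0,1} = 2
G(13) = mex{2,2,0,1,0} = 3
G(14) = mex{3,3,1,0,1} = 2
G(15) = mex{2,2,2,1,0} = 3
G(16) = mex{3,3,3,2,1} = 0
G(17) = mex{0,2,2,3,2} = 1
G(18) = mex{1,3,3,2,3} = 0
G(19) = mex{0,0,2,3,2} = 1
G(20) = mex{1,1,3,2,3} = 0
G(21) = mex{0,0,2,3,2} = 1
G(22) = mex{1,1,3,2,3} = 0
G(23) = mex{0,0,0,3,2} = 1
G(24) = mex{1,1,1,0,3} = 2
G(25) = mex{2,0,0,1,0} = 3
G(26) = mex{3,1,1,0,1} = 2
G(27) = mex{2,2,0,1,0} = 3
G(28) = mex{3,3,1,0,1} = 2
G(29) = mex{2,2,0,1,0} = 3
G(30) = mex{3,3,1,0,1} = 2
P-positions are exactly the n with G(n) = 0.

0, 2, 4, 6, 16, 18, 20, 22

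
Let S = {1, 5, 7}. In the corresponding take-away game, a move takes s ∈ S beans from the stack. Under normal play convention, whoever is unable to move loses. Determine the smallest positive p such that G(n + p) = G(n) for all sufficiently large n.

G(0) = 0
G(1) = mex{0} = 1
G(2) = mex{1} = 0
G(3) = mex{0} = 1
G(4) = mex{1} = 0
G(5) = mex{0,0} = 1
G(6) = mex{1,1} = 0
G(7) = mex{0,0,0} = 1
G(8) = mex{1,1,1} = 0
G(9) = mex{0,0,0} = 1
G(10) = mex{1,1,1} = 0
G(11) = mex{0,0,0} = 1
G(12) = mex{1,1,1} = 0
G(13) = mex{0,0,0} = 1
G(14) = mex{1,1,1} = 0
G(n+2) = G(n) holds for n = 0,…,6 (a full window of length max(S) = 7), so the sequence is purely periodic with period 2.

2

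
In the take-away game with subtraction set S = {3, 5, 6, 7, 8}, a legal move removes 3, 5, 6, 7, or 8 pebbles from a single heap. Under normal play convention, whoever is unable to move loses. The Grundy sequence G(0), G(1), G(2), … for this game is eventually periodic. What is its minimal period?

G(0) = 0
G(1) = mex{} = 0
G(2) = mex{} = 0
G(3) = mex{0} = 1
G(4) = mex{0} = 1
G(5) = mex{0,0} = 1
G(6) = mex{1,0,0} = 2
G(7) = mex{1,0,0,0} = 2
G(8) = mex{1,1,0,0,0} = 2
G(9) = mex{2,1,1,0,0} = 3
G(10) = mex{2,1,1,1,0} = 3
G(11) = mex{2,2,1,1,1} = 0
G(12) = mex{3,2,2,1,1} = 0
G(13) = mex{3,2,2,2,1} = 0
G(14) = mex{0,3,2,2,2} = 1
G(15) = mex{0,3,3,2,2} = 1
G(16) = mex{0,0,3,3,2} = 1
G(17) = mex{1,0,0,3,3} = 2
G(18) = mex{1,0,0,0,3} = 2
G(19) = mex{1,1,0,0,0} = 2
G(20) = mex{2,1,1,0,0} = 3
G(21) = mex{2,1,1,1,0} = 3
G(22) = mex{2,2,1,1,1} = 0
G(23) = mex{3,2,2,1,1} = 0
G(n+11) = G(n) holds for n = 0,…,7 (a full window of length max(S) = 8), so the sequence is purely periodic with period 11.

11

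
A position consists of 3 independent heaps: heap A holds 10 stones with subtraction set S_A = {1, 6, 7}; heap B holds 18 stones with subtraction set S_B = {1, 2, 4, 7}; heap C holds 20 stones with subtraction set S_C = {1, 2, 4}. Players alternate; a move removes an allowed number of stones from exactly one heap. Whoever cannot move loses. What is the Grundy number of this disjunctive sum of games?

Heap A, S = {1, 6, 7}:
n :  0  1  2  3  4  5  6  7  8  9 10
G :  0  1  0  1  0  1  2  3  2  3  2
G_A(10) = 2.
Heap B, S = {1, 2, 4, 7}:
n :  0  1  2  3  4  5  6  7  8  9 10 11 12 13 14 15 16 17 18
G :  0  1  2  0  1  2  0  1  2  0  1  2  0  1  2  0  1  2  0
G_B(18) = 0.
Heap C, S = {1, 2, 4}:
G(0) = 0
G(1) = mex{0} = 1
G(2) = mex{1,0} = 2
G(3) = mex{2,1} = 0
G(4) = mex{0,2,0} = 1
G(5) = mex{1,0,1} = 2
G(6) = mex{2,1,2} = 0
G(7) = mex{0,2,0} = 1
G(8) = mex{1,0,1} = 2
G(9) = mex{2,1,2} = 0
G(10) = mex{0,2,0} = 1
G(11) = mex{1,0,1} = 2
G(12) = mex{2,1,2} = 0
G(13) = mex{0,2,0} = 1
G(14) = mex{1,0,1} = 2
G(15) = mex{2,1,2} = 0
G(16) = mex{0,2,0} = 1
G(17) = mex{1,0,1} = 2
G(18) = mex{2,1,2} = 0
G(19) = mex{0,2,0} = 1
G(20) = mex{1,0,1} = 2
G_C(20) = 2.
Combined Grundy value = 2 ⊕ 0 ⊕ 2 = 0.

0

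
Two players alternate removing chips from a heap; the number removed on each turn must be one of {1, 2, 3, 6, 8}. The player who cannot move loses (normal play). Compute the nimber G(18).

0

n :  0  1  2  3  4  5  6  7  8  9 10 11 12 13 14 15 16 17 18
G :  0  1  2  3  0  1  2  3  4  0  1  2  3  0  1  2  3  4  0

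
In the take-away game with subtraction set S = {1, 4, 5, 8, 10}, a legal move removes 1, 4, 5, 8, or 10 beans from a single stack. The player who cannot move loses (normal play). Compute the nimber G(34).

3

n :  0  1  2  3  4  5  6  7  8  9 10 11 12 13 14 15 16 17 18 19 20 21 22 23 24 25 26 27 28 29 30 31 32 33 34
G :  0  1  0  1  2  3  2  3  4  0  1  0  1  2  3  2  3  4  0  1  0  1  2  3  2  3  4  0  1  0  1  2  3  2  3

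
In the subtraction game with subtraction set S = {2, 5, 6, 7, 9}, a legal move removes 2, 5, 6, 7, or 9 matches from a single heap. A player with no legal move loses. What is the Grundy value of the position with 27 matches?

n :  0  1  2  3  4  5  6  7  8  9 10 11 12 13 14 15 16 17 18 19 20 21 22 23 24 25 26 27
G :  0  0  1  1  0  2  1  3  2  2  3  3  0  4  1  0  0  1  1  2  2  3  3  2  4  3  0  0

0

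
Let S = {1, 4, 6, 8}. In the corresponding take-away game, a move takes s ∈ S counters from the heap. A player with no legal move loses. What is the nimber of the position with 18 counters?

1

n :  0  1  2  3  4  5  6  7  8  9 10 11 12 13 14 15 16 17 18
G :  0  1  0  1  2  0  1  0  1  2  3  2  0  1  0  1  2  0  1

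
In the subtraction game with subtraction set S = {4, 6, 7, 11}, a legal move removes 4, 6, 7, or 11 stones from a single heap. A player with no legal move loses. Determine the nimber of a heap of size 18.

n :  0  1  2  3  4  5  6  7  8  9 10 11 12 13 14 15 16 17 18
G :  0  0  0  0  1  1  1  1  2  2  2  2  3  3  3  0  0  0  0

0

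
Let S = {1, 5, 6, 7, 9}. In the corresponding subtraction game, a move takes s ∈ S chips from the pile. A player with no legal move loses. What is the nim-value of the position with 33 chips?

3

G(0) = 0
G(1) = mex{0} = 1
G(2) = mex{1} = 0
G(3) = mex{0} = 1
G(4) = mex{1} = 0
G(5) = mex{0,0} = 1
G(6) = mex{1,1,0} = 2
G(7) = mex{2,0,1,0} = 3
G(8) = mex{3,1,0,1} = 2
G(9) = mex{2,0,1,0,0} = 3
G(10) = mex{3,1,0,1,1} = 2
G(11) = mex{2,2,1,0,0} = 3
G(12) = mex{3,3,2,1,1} = 0
G(13) = mex{0,2,3,2,0} = 1
G(14) = mex{1,3,2,3,1} = 0
G(15) = mex{0,2,3,2,2} = 1
G(16) = mex{1,3,2,3,3} = 0
G(17) = mex{0,0,3,2,2} = 1
G(18) = mex{1,1,0,3,3} = 2
G(19) = mex{2,0,1,0,2} = 3
G(20) = mex{3,1,0,1,3} = 2
G(21) = mex{2,0,1,0,0} = 3
G(22) = mex{3,1,0,1,1} = 2
G(23) = mex{2,2,1,0,0} = 3
G(24) = mex{3,3,2,1,1} = 0
G(25) = mex{0,2,3,2,0} = 1
G(26) = mex{1,3,2,3,1} = 0
G(27) = mex{0,2,3,2,2} = 1
G(28) = mex{1,3,2,3,3} = 0
G(29) = mex{0,0,3,2,2} = 1
G(30) = mex{1,1,0,3,3} = 2
G(31) = mex{2,0,1,0,2} = 3
G(32) = mex{3,1,0,1,3} = 2
G(33) = mex{2,0,1,0,0} = 3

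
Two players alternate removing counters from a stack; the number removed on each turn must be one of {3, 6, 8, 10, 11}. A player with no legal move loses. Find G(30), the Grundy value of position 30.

G(0) = 0
G(1) = mex{} = 0
G(2) = mex{} = 0
G(3) = mex{0} = 1
G(4) = mex{0} = 1
G(5) = mex{0} = 1
G(6) = mex{1,0} = 2
G(7) = mex{1,0} = 2
G(8) = mex{1,0,0} = 2
G(9) = mex{2,1,0} = 3
G(10) = mex{2,1,0,0} = 3
G(11) = mex{2,1,1,0,0} = 3
G(12) = mex{3,2,1,0,0} = 4
G(13) = mex{3,2,1,1,0} = 4
G(14) = mex{3,2,2,1,1} = 0
G(15) = mex{4,3,2,1,1} = 0
G(16) = mex{4,3,2,2,1} = 0
G(17) = mex{0,3,3,2,2} = 1
G(18) = mex{0,4,3,2,2} = 1
G(19) = mex{0,4,3,3,2} = 1
G(20) = mex{1,0,4,3,3} = 2
G(21) = mex{1,0,4,3,3} = 2
G(22) = mex{1,0,0,4,3} = 2
G(23) = mex{2,1,0,4,4} = 3
G(24) = mex{2,1,0,0,4} = 3
G(25) = mex{2,1,1,0,0} = 3
G(26) = mex{3,2,1,0,0} = 4
G(27) = mex{3,2,1,1,0} = 4
G(28) = mex{3,2,2,1,1} = 0
G(29) = mex{4,3,2,1,1} = 0
G(30) = mex{4,3,2,2,1} = 0

0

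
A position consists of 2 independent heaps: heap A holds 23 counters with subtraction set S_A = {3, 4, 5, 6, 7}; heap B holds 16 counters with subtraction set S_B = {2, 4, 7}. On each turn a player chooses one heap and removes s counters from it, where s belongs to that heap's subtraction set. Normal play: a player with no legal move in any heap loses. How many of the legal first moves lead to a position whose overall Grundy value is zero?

4

Heap A, S = {3, 4, 5, 6, 7}:
G(0) = 0
G(1) = mex{} = 0
G(2) = mex{} = 0
G(3) = mex{0} = 1
G(4) = mex{0,0} = 1
G(5) = mex{0,0,0} = 1
G(6) = mex{1,0,0,0} = 2
G(7) = mex{1,1,0,0,0} = 2
G(8) = mex{1,1,1,0,0} = 2
G(9) = mex{2,1,1,1,0} = 3
G(10) = mex{2,2,1,1,1} = 0
G(11) = mex{2,2,2,1,1} = 0
G(12) = mex{3,2,2,2,1} = 0
G(13) = mex{0,3,2,2,2} = 1
G(14) = mex{0,0,3,2,2} = 1
G(15) = mex{0,0,0,3,2} = 1
G(16) = mex{1,0,0,0,3} = 2
G(17) = mex{1,1,0,0,0} = 2
G(18) = mex{1,1,1,0,0} = 2
G(19) = mex{2,1,1,1,0} = 3
G(20) = mex{2,2,1,1,1} = 0
G(21) = mex{2,2,2,1,1} = 0
G(22) = mex{3,2,2,2,1} = 0
G(23) = mex{0,3,2,2,2} = 1
G_A(23) = 1.
Heap B, S = {2, 4, 7}:
G(0) = 0
G(1) = mex{} = 0
G(2) = mex{0} = 1
G(3) = mex{0} = 1
G(4) = mex{1,0} = 2
G(5) = mex{1,0} = 2
G(6) = mex{2,1} = 0
G(7) = mex{2,1,0} = 3
G(8) = mex{0,2,0} = 1
G(9) = mex{3,2,1} = 0
G(10) = mex{1,0,1} = 2
G(11) = mex{0,3,2} = 1
G(12) = mex{2,1,2} = 0
G(13) = mex{1,0,0} = 2
G(14) = mex{0,2,3} = 1
G(15) = mex{2,1,1} = 0
G(16) = mex{1,0,0} = 2
G_B(16) = 2.
Combined Grundy value = 1 ⊕ 2 = 3.
A winning move leaves total XOR = 0, i.e. changes one component's Grundy value g to g ⊕ X where X is the current total.
Heap A: need g' = 1⊕3 = 2. Options: 23−3→G=0, 23−4→G=3, 23−5→G=2, 23−6→G=2, 23−7→G=2. Hits: 3.
Heap B: need g' = 2⊕3 = 1. Options: 16−2→G=1, 16−4→G=0, 16−7→G=0. Hits: 1.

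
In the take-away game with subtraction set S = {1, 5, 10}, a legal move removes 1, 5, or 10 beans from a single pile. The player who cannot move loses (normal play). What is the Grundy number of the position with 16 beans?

n :  0  1  2  3  4  5  6  7  8  9 10 11 12 13 14 15 16
G :  0  1  0  1  0  1  0  1  0  1  2  3  2  3  2  0  1

1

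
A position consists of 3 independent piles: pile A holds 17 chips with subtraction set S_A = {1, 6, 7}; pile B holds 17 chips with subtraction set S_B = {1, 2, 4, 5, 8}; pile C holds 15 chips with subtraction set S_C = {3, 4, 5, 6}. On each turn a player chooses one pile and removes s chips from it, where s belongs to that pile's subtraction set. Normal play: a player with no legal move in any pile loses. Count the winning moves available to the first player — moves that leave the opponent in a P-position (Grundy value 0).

Pile A, S = {1, 6, 7}:
G(0) = 0
G(1) = mex{0} = 1
G(2) = mex{1} = 0
G(3) = mex{0} = 1
G(4) = mex{1} = 0
G(5) = mex{0} = 1
G(6) = mex{1,0} = 2
G(7) = mex{2,1,0} = 3
G(8) = mex{3,0,1} = 2
G(9) = mex{2,1,0} = 3
G(10) = mex{3,0,1} = 2
G(11) = mex{2,1,0} = 3
G(12) = mex{3,2,1} = 0
G(13) = mex{0,3,2} = 1
G(14) = mex{1,2,3} = 0
G(15) = mex{0,3,2} = 1
G(16) = mex{1,2,3} = 0
G(17) = mex{0,3,2} = 1
G_A(17) = 1.
Pile B, S = {1, 2, 4, 5, 8}:
n :  0  1  2  3  4  5  6  7  8  9 10 11 12 13 14 15 16 17
G :  0  1  2  0  1  2  0  1  2  0  1  2  0  1  2  0  1  2
G_B(17) = 2.
Pile C, S = {3, 4, 5, 6}:
G(0) = 0
G(1) = mex{} = 0
G(2) = mex{} = 0
G(3) = mex{0} = 1
G(4) = mex{0,0} = 1
G(5) = mex{0,0,0} = 1
G(6) = mex{1,0,0,0} = 2
G(7) = mex{1,1,0,0} = 2
G(8) = mex{1,1,1,0} = 2
G(9) = mex{2,1,1,1} = 0
G(10) = mex{2,2,1,1} = 0
G(11) = mex{2,2,2,1} = 0
G(12) = mex{0,2,2,2} = 1
G(13) = mex{0,0,2,2} = 1
G(14) = mex{0,0,0,2} = 1
G(15) = mex{1,0,0,0} = 2
G_C(15) = 2.
Combined Grundy value = 1 ⊕ 2 ⊕ 2 = 1.
A winning move leaves total XOR = 0, i.e. changes one component's Grundy value g to g ⊕ X where X is the current total.
Pile A: need g' = 1⊕1 = 0. Options: 17−1→G=0, 17−6→G=3, 17−7→G=2. Hits: 1.
Pile B: need g' = 2⊕1 = 3. Options: 17−1→G=1, 17−2→G=0, 17−4→G=1, 17−5→G=0, 17−8→G=0. Hits: 0.
Pile C: need g' = 2⊕1 = 3. Options: 15−3→G=1, 15−4→G=0, 15−5→G=0, 15−6→G=0. Hits: 0.

1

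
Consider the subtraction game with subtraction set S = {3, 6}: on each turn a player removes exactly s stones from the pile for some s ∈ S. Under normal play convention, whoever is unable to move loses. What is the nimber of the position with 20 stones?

n :  0  1  2  3  4  5  6  7  8  9 10 11 12 13 14 15 16 17 18 19 20
G :  0  0  0  1  1  1  2  2  2  0  0  0  1  1  1  2  2  2  0  0  0

0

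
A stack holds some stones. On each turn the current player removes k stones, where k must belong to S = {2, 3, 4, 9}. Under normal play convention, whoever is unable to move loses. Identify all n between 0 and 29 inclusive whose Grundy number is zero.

0, 1, 6, 7, 12, 13, 18, 19, 24, 25

G(0) = 0
G(1) = mex{} = 0
G(2) = mex{0} = 1
G(3) = mex{0,0} = 1
G(4) = mex{1,0,0} = 2
G(5) = mex{1,1,0} = 2
G(6) = mex{2,1,1} = 0
G(7) = mex{2,2,1} = 0
G(8) = mex{0,2,2} = 1
G(9) = mex{0,0,2,0} = 1
G(10) = mex{1,0,0,0} = 2
G(11) = mex{1,1,0,1} = 2
G(12) = mex{2,1,1,1} = 0
G(13) = mex{2,2,1,2} = 0
G(14) = mex{0,2,2,2} = 1
G(15) = mex{0,0,2,0} = 1
G(16) = mex{1,0,0,0} = 2
G(17) = mex{1,1,0,1} = 2
G(18) = mex{2,1,1,1} = 0
G(19) = mex{2,2,1,2} = 0
G(20) = mex{0,2,2,2} = 1
G(21) = mex{0,0,2,0} = 1
G(22) = mex{1,0,0,0} = 2
G(23) = mex{1,1,0,1} = 2
G(24) = mex{2,1,1,1} = 0
G(25) = mex{2,2,1,2} = 0
G(26) = mex{0,2,2,2} = 1
G(27) = mex{0,0,2,0} = 1
G(28) = mex{1,0,0,0} = 2
G(29) = mex{1,1,0,1} = 2
P-positions are exactly the n with G(n) = 0.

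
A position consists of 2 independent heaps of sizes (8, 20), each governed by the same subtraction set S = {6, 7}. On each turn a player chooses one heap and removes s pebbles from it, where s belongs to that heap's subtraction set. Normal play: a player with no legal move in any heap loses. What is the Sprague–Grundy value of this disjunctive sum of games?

0

All heaps use S = {6, 7}:
n :  0  1  2  3  4  5  6  7  8  9 10 11 12 13 14 15 16 17 18 19 20
G :  0  0  0  0  0  0  1  1  1  1  1  1  2  0  0  0  0  0  0  1  1
Heap A: G(8) = 1.
Heap B: G(20) = 1.
Combined Grundy value = 1 ⊕ 1 = 0.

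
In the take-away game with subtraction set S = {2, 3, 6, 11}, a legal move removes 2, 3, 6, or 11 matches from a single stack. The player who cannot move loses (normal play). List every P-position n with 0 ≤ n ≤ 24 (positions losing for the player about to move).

0, 1, 5, 9, 10, 14, 18, 19, 23

G(0) = 0
G(1) = mex{} = 0
G(2) = mex{0} = 1
G(3) = mex{0,0} = 1
G(4) = mex{1,0} = 2
G(5) = mex{1,1} = 0
G(6) = mex{2,1,0} = 3
G(7) = mex{0,2,0} = 1
G(8) = mex{3,0,1} = 2
G(9) = mex{1,3,1} = 0
G(10) = mex{2,1,2} = 0
G(11) = mex{0,2,0,0} = 1
G(12) = mex{0,0,3,0} = 1
G(13) = mex{1,0,1,1} = 2
G(14) = mex{1,1,2,1} = 0
G(15) = mex{2,1,0,2} = 3
G(16) = mex{0,2,0,0} = 1
G(17) = mex{3,0,1,3} = 2
G(18) = mex{1,3,1,1} = 0
G(19) = mex{2,1,2,2} = 0
G(20) = mex{0,2,0,0} = 1
G(21) = mex{0,0,3,0} = 1
G(22) = mex{1,0,1,1} = 2
G(23) = mex{1,1,2,1} = 0
G(24) = mex{2,1,0,2} = 3
P-positions are exactly the n with G(n) = 0.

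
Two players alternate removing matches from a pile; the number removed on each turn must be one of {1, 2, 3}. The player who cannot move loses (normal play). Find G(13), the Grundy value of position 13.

1

G(0) = 0
G(1) = mex{0} = 1
G(2) = mex{1,0} = 2
G(3) = mex{2,1,0} = 3
G(4) = mex{3,2,1} = 0
G(5) = mex{0,3,2} = 1
G(6) = mex{1,0,3} = 2
G(7) = mex{2,1,0} = 3
G(8) = mex{3,2,1} = 0
G(9) = mex{0,3,2} = 1
G(10) = mex{1,0,3} = 2
G(11) = mex{2,1,0} = 3
G(12) = mex{3,2,1} = 0
G(13) = mex{0,3,2} = 1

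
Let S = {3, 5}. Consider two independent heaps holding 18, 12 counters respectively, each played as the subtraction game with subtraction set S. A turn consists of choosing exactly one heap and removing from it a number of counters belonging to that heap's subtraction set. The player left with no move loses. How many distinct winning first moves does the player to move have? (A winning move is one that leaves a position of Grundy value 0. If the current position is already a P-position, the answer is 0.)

2

All heaps use S = {3, 5}:
G(0) = 0
G(1) = mex{} = 0
G(2) = mex{} = 0
G(3) = mex{0} = 1
G(4) = mex{0} = 1
G(5) = mex{0,0} = 1
G(6) = mex{1,0} = 2
G(7) = mex{1,0} = 2
G(8) = mex{1,1} = 0
G(9) = mex{2,1} = 0
G(10) = mex{2,1} = 0
G(11) = mex{0,2} = 1
G(12) = mex{0,2} = 1
G(13) = mex{0,0} = 1
G(14) = mex{1,0} = 2
G(15) = mex{1,0} = 2
G(16) = mex{1,1} = 0
G(17) = mex{2,1} = 0
G(18) = mex{2,1} = 0
Heap A: G(18) = 0.
Heap B: G(12) = 1.
Combined Grundy value = 0 ⊕ 1 = 1.
A winning move leaves total XOR = 0, i.e. changes one component's Grundy value g to g ⊕ X where X is the current total.
Heap A: need g' = 0⊕1 = 1. Options: 18−3→G=2, 18−5→G=1. Hits: 1.
Heap B: need g' = 1⊕1 = 0. Options: 12−3→G=0, 12−5→G=2. Hits: 1.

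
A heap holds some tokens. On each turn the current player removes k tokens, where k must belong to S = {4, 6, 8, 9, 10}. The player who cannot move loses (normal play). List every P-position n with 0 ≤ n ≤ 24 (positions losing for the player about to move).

0, 1, 2, 3, 14, 15, 16, 17

n :  0  1  2  3  4  5  6  7  8  9 10 11 12 13 14 15 16 17 18 19 20 21 22 23 24
G :  0  0  0  0  1  1  1  1  2  2  2  2  3  3  0  0  0  0  1  1  1  1  2  2  2
P-positions are exactly the n with G(n) = 0.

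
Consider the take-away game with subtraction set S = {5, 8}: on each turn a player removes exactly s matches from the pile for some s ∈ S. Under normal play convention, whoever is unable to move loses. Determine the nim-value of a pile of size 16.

0

G(0) = 0
G(1) = mex{} = 0
G(2) = mex{} = 0
G(3) = mex{} = 0
G(4) = mex{} = 0
G(5) = mex{0} = 1
G(6) = mex{0} = 1
G(7) = mex{0} = 1
G(8) = mex{0,0} = 1
G(9) = mex{0,0} = 1
G(10) = mex{1,0} = 2
G(11) = mex{1,0} = 2
G(12) = mex{1,0} = 2
G(13) = mex{1,1} = 0
G(14) = mex{1,1} = 0
G(15) = mex{2,1} = 0
G(16) = mex{2,1} = 0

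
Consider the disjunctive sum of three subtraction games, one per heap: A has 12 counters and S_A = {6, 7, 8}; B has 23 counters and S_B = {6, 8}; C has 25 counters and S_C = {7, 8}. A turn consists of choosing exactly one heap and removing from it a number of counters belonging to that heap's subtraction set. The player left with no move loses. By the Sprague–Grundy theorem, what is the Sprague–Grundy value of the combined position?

2

Heap A, S = {6, 7, 8}:
G(0) = 0
G(1) = mex{} = 0
G(2) = mex{} = 0
G(3) = mex{} = 0
G(4) = mex{} = 0
G(5) = mex{} = 0
G(6) = mex{0} = 1
G(7) = mex{0,0} = 1
G(8) = mex{0,0,0} = 1
G(9) = mex{0,0,0} = 1
G(10) = mex{0,0,0} = 1
G(11) = mex{0,0,0} = 1
G(12) = mex{1,0,0} = 2
G_A(12) = 2.
Heap B, S = {6, 8}:
n :  0  1  2  3  4  5  6  7  8  9 10 11 12 13 14 15 16 17 18 19 20 21 22 23
G :  0  0  0  0  0  0  1  1  1  1  1  1  2  2  0  0  0  0  0  0  1  1  1  1
G_B(23) = 1.
Heap C, S = {7, 8}:
G(0) = 0
G(1) = mex{} = 0
G(2) = mex{} = 0
G(3) = mex{} = 0
G(4) = mex{} = 0
G(5) = mex{} = 0
G(6) = mex{} = 0
G(7) = mex{0} = 1
G(8) = mex{0,0} = 1
G(9) = mex{0,0} = 1
G(10) = mex{0,0} = 1
G(11) = mex{0,0} = 1
G(12) = mex{0,0} = 1
G(13) = mex{0,0} = 1
G(14) = mex{1,0} = 2
G(15) = mex{1,1} = 0
G(16) = mex{1,1} = 0
G(17) = mex{1,1} = 0
G(18) = mex{1,1} = 0
G(19) = mex{1,1} = 0
G(20) = mex{1,1} = 0
G(21) = mex{2,1} = 0
G(22) = mex{0,2} = 1
G(23) = mex{0,0} = 1
G(24) = mex{0,0} = 1
G(25) = mex{0,0} = 1
G_C(25) = 1.
Combined Grundy value = 2 ⊕ 1 ⊕ 1 = 2.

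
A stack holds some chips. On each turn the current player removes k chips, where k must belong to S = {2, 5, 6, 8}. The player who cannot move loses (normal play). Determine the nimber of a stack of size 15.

n :  0  1  2  3  4  5  6  7  8  9 10 11 12 13 14 15
G :  0  0  1  1  0  2  1  3  2  2  3  0  2  1  0  0

0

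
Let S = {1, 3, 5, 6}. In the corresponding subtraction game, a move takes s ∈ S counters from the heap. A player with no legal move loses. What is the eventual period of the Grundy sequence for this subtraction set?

n :  0  1  2  3  4  5  6  7  8  9 10 11 12 13 14 15 16 17 18 19 20 21 22 23
G :  0  1  0  1  0  1  2  3  2  3  2  0  1  0  1  0  1  2  3  2  3  2  0  1
G(n+11) = G(n) holds for n = 0,…,5 (a full window of length max(S) = 6), so the sequence is purely periodic with period 11.

11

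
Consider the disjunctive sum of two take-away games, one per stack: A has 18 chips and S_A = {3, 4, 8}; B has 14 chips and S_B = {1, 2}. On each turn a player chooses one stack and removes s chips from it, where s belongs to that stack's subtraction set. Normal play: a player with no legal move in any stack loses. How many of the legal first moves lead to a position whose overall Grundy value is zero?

0

Stack A, S = {3, 4, 8}:
n :  0  1  2  3  4  5  6  7  8  9 10 11 12 13 14 15 16 17 18
G :  0  0  0  1  1  1  2  0  2  3  1  3  0  0  0  1  1  1  2
G_A(18) = 2.
Stack B, S = {1, 2}:
G(0) = 0
G(1) = mex{0} = 1
G(2) = mex{1,0} = 2
G(3) = mex{2,1} = 0
G(4) = mex{0,2} = 1
G(5) = mex{1,0} = 2
G(6) = mex{2,1} = 0
G(7) = mex{0,2} = 1
G(8) = mex{1,0} = 2
G(9) = mex{2,1} = 0
G(10) = mex{0,2} = 1
G(11) = mex{1,0} = 2
G(12) = mex{2,1} = 0
G(13) = mex{0,2} = 1
G(14) = mex{1,0} = 2
G_B(14) = 2.
Combined Grundy value = 2 ⊕ 2 = 0.
A winning move leaves total XOR = 0, i.e. changes one component's Grundy value g to g ⊕ X where X is the current total.
Stack A: target g' = 2⊕0 = 2, but every legal move changes the Grundy value (mex property), so 0 moves.
Stack B: target g' = 2⊕0 = 2, but every legal move changes the Grundy value (mex property), so 0 moves.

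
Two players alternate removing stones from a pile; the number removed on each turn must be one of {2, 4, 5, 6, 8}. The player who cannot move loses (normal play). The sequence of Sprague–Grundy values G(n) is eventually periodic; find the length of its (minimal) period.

G(0) = 0
G(1) = mex{} = 0
G(2) = mex{0} = 1
G(3) = mex{0} = 1
G(4) = mex{1,0} = 2
G(5) = mex{1,0,0} = 2
G(6) = mex{2,1,0,0} = 3
G(7) = mex{2,1,1,0} = 3
G(8) = mex{3,2,1,1,0} = 4
G(9) = mex{3,2,2,1,0} = 4
G(10) = mex{4,3,2,2,1} = 0
G(11) = mex{4,3,3,2,1} = 0
G(12) = mex{0,4,3,3,2} = 1
G(13) = mex{0,4,4,3,2} = 1
G(14) = mex{1,0,4,4,3} = 2
G(15) = mex{1,0,0,4,3} = 2
G(16) = mex{2,1,0,0,4} = 3
G(17) = mex{2,1,1,0,4} = 3
G(18) = mex{3,2,1,1,0} = 4
G(19) = mex{3,2,2,1,0} = 4
G(20) = mex{4,3,2,2,1} = 0
G(21) = mex{4,3,3,2,1} = 0
G(n+10) = G(n) holds for n = 0,…,7 (a full window of length max(S) = 8), so the sequence is purely periodic with period 10.

10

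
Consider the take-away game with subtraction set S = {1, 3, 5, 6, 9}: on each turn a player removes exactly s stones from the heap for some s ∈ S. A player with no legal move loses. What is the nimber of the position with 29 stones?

1

G(0) = 0
G(1) = mex{0} = 1
G(2) = mex{1} = 0
G(3) = mex{0,0} = 1
G(4) = mex{1,1} = 0
G(5) = mex{0,0,0} = 1
G(6) = mex{1,1,1,0} = 2
G(7) = mex{2,0,0,1} = 3
G(8) = mex{3,1,1,0} = 2
G(9) = mex{2,2,0,1,0} = 3
G(10) = mex{3,3,1,0,1} = 2
G(11) = mex{2,2,2,1,0} = 3
G(12) = mex{3,3,3,2,1} = 0
G(13) = mex{0,2,2,3,0} = 1
G(14) = mex{1,3,3,2,1} = 0
G(15) = mex{0,0,2,3,2} = 1
G(16) = mex{1,1,3,2,3} = 0
G(17) = mex{0,0,0,3,2} = 1
G(18) = mex{1,1,1,0,3} = 2
G(19) = mex{2,0,0,1,2} = 3
G(20) = mex{3,1,1,0,3} = 2
G(21) = mex{2,2,0,1,0} = 3
G(22) = mex{3,3,1,0,1} = 2
G(23) = mex{2,2,2,1,0} = 3
G(24) = mex{3,3,3,2,1} = 0
G(25) = mex{0,2,2,3,0} = 1
G(26) = mex{1,3,3,2,1} = 0
G(27) = mex{0,0,2,3,2} = 1
G(28) = mex{1,1,3,2,3} = 0
G(29) = mex{0,0,0,3,2} = 1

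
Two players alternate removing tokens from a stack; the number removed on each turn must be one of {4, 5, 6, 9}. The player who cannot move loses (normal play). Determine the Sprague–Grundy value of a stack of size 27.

n :  0  1  2  3  4  5  6  7  8  9 10 11 12 13 14 15 16 17 18 19 20 21 22 23 24 25 26 27
G :  0  0  0  0  1  1  1  1  2  2  2  2  3  0  0  0  0  1  1  1  1  2  2  2  2  3  0  0

0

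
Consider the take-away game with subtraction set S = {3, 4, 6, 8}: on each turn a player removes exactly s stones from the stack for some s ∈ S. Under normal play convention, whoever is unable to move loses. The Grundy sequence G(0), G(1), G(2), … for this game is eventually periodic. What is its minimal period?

n :  0  1  2  3  4  5  6  7  8  9 10 11 12 13 14 15 16 17 18 19 20 21 22 23
G :  0  0  0  1  1  1  2  2  2  3  3  0  0  0  1  1  1  2  2  2  3  3  0  0
G(n+11) = G(n) holds for n = 0,…,7 (a full window of length max(S) = 8), so the sequence is purely periodic with period 11.

11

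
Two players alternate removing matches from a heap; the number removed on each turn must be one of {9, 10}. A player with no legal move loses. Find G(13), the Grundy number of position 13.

G(0) = 0
G(1) = mex{} = 0
G(2) = mex{} = 0
G(3) = mex{} = 0
G(4) = mex{} = 0
G(5) = mex{} = 0
G(6) = mex{} = 0
G(7) = mex{} = 0
G(8) = mex{} = 0
G(9) = mex{0} = 1
G(10) = mex{0,0} = 1
G(11) = mex{0,0} = 1
G(12) = mex{0,0} = 1
G(13) = mex{0,0} = 1

1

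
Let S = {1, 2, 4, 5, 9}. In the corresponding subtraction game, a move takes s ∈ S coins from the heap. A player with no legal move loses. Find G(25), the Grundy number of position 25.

3

n :  0  1  2  3  4  5  6  7  8  9 10 11 12 13 14 15 16 17 18 19 20 21 22 23 24 25
G :  0  1  2  0  1  2  0  1  2  3  4  5  3  0  1  2  0  1  2  0  1  2  3  4  5  3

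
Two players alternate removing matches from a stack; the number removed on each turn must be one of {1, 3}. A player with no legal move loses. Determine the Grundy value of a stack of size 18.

G(0) = 0
G(1) = mex{0} = 1
G(2) = mex{1} = 0
G(3) = mex{0,0} = 1
G(4) = mex{1,1} = 0
G(5) = mex{0,0} = 1
G(6) = mex{1,1} = 0
G(7) = mex{0,0} = 1
G(8) = mex{1,1} = 0
G(9) = mex{0,0} = 1
G(10) = mex{1,1} = 0
G(11) = mex{0,0} = 1
G(12) = mex{1,1} = 0
G(13) = mex{0,0} = 1
G(14) = mex{1,1} = 0
G(15) = mex{0,0} = 1
G(16) = mex{1,1} = 0
G(17) = mex{0,0} = 1
G(18) = mex{1,1} = 0

0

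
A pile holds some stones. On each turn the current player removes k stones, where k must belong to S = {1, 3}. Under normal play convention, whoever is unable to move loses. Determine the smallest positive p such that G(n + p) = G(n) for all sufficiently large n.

G(0) = 0
G(1) = mex{0} = 1
G(2) = mex{1} = 0
G(3) = mex{0,0} = 1
G(4) = mex{1,1} = 0
G(5) = mex{0,0} = 1
G(6) = mex{1,1} = 0
G(7) = mex{0,0} = 1
G(8) = mex{1,1} = 0
G(9) = mex{0,0} = 1
G(10) = mex{1,1} = 0
G(11) = mex{0,0} = 1
G(12) = mex{1,1} = 0
G(13) = mex{0,0} = 1
G(14) = mex{1,1} = 0
G(n+2) = G(n) holds for n = 0,…,2 (a full window of length max(S) = 3), so the sequence is purely periodic with period 2.

2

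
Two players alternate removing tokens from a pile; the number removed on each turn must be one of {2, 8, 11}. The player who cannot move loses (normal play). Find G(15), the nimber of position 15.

G(0) = 0
G(1) = mex{} = 0
G(2) = mex{0} = 1
G(3) = mex{0} = 1
G(4) = mex{1} = 0
G(5) = mex{1} = 0
G(6) = mex{0} = 1
G(7) = mex{0} = 1
G(8) = mex{1,0} = 2
G(9) = mex{1,0} = 2
G(10) = mex{2,1} = 0
G(11) = mex{2,1,0} = 3
G(12) = mex{0,0,0} = 1
G(13) = mex{3,0,1} = 2
G(14) = mex{1,1,1} = 0
G(15) = mex{2,1,0} = 3

3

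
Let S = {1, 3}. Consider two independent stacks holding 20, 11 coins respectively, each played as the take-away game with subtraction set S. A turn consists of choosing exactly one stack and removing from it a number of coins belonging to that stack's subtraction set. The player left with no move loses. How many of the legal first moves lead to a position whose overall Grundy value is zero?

All stacks use S = {1, 3}:
n :  0  1  2  3  4  5  6  7  8  9 10 11 12 13 14 15 16 17 18 19 20
G :  0  1  0  1  0  1  0  1  0  1  0  1  0  1  0  1  0  1  0  1  0
Stack A: G(20) = 0.
Stack B: G(11) = 1.
Combined Grundy value = 0 ⊕ 1 = 1.
A winning move leaves total XOR = 0, i.e. changes one component's Grundy value g to g ⊕ X where X is the current total.
Stack A: need g' = 0⊕1 = 1. Options: 20−1→G=1, 20−3→G=1. Hits: 2.
Stack B: need g' = 1⊕1 = 0. Options: 11−1→G=0, 11−3→G=0. Hits: 2.

4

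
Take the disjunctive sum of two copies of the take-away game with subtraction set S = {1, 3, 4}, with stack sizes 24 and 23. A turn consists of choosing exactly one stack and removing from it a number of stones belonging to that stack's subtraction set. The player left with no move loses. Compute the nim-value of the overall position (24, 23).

1

All stacks use S = {1, 3, 4}:
G(0) = 0
G(1) = mex{0} = 1
G(2) = mex{1} = 0
G(3) = mex{0,0} = 1
G(4) = mex{1,1,0} = 2
G(5) = mex{2,0,1} = 3
G(6) = mex{3,1,0} = 2
G(7) = mex{2,2,1} = 0
G(8) = mex{0,3,2} = 1
G(9) = mex{1,2,3} = 0
G(10) = mex{0,0,2} = 1
G(11) = mex{1,1,0} = 2
G(12) = mex{2,0,1} = 3
G(13) = mex{3,1,0} = 2
G(14) = mex{2,2,1} = 0
G(15) = mex{0,3,2} = 1
G(16) = mex{1,2,3} = 0
G(17) = mex{0,0,2} = 1
G(18) = mex{1,1,0} = 2
G(19) = mex{2,0,1} = 3
G(20) = mex{3,1,0} = 2
G(21) = mex{2,2,1} = 0
G(22) = mex{0,3,2} = 1
G(23) = mex{1,2,3} = 0
G(24) = mex{0,0,2} = 1
Stack A: G(24) = 1.
Stack B: G(23) = 0.
Combined Grundy value = 1 ⊕ 0 = 1.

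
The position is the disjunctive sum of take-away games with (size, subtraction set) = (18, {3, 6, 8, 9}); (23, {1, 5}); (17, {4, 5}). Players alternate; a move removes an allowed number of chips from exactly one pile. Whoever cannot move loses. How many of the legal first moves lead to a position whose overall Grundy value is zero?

4

Pile A, S = {3, 6, 8, 9}:
n :  0  1  2  3  4  5  6  7  8  9 10 11 12 13 14 15 16 17 18
G :  0  0  0  1  1  1  2  2  2  3  3  3  0  0  0  1  1  1  2
G_A(18) = 2.
Pile B, S = {1, 5}:
G(0) = 0
G(1) = mex{0} = 1
G(2) = mex{1} = 0
G(3) = mex{0} = 1
G(4) = mex{1} = 0
G(5) = mex{0,0} = 1
G(6) = mex{1,1} = 0
G(7) = mex{0,0} = 1
G(8) = mex{1,1} = 0
G(9) = mex{0,0} = 1
G(10) = mex{1,1} = 0
G(11) = mex{0,0} = 1
G(12) = mex{1,1} = 0
G(13) = mex{0,0} = 1
G(14) = mex{1,1} = 0
G(15) = mex{0,0} = 1
G(16) = mex{1,1} = 0
G(17) = mex{0,0} = 1
G(18) = mex{1,1} = 0
G(19) = mex{0,0} = 1
G(20) = mex{1,1} = 0
G(21) = mex{0,0} = 1
G(22) = mex{1,1} = 0
G(23) = mex{0,0} = 1
G_B(23) = 1.
Pile C, S = {4, 5}:
n :  0  1  2  3  4  5  6  7  8  9 10 11 12 13 14 15 16 17
G :  0  0  0  0  1  1  1  1  2  0  0  0  0  1  1  1  1  2
G_C(17) = 2.
Combined Grundy value = 2 ⊕ 1 ⊕ 2 = 1.
A winning move leaves total XOR = 0, i.e. changes one component's Grundy value g to g ⊕ X where X is the current total.
Pile A: need g' = 2⊕1 = 3. Options: 18−3→G=1, 18−6→G=0, 18−8→G=3, 18−9→G=3. Hits: 2.
Pile B: need g' = 1⊕1 = 0. Options: 23−1→G=0, 23−5→G=0. Hits: 2.
Pile C: need g' = 2⊕1 = 3. Options: 17−4→G=1, 17−5→G=0. Hits: 0.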